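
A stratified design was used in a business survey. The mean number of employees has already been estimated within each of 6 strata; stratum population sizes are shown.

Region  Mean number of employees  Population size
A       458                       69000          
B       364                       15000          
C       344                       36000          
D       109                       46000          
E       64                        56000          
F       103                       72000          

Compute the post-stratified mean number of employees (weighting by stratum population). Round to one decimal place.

222.7

Σ Nₕ·x̄ₕ = 65460000
Σ Nₕ = 294000
Overall mean = 65460000 / 294000 = 222.65306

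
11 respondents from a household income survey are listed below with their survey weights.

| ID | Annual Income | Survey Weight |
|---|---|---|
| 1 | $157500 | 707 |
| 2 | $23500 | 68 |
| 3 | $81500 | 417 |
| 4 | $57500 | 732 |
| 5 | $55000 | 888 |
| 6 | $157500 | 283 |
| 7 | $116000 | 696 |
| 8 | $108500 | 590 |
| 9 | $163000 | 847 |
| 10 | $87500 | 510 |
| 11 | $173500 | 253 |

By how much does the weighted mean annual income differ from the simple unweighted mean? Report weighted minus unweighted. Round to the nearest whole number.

1762

Unweighted sum = 157500 + 23500 + 81500 + 57500 + 55000 + 157500 + 116000 + 108500 + 163000 + 87500 + 173500 = 1181000
Unweighted mean = 1181000 / 11 = 107363.64
Weighted sum = 653771000
Sum of weights = 707 + 68 + 417 + 732 + 888 + 283 + 696 + 590 + 847 + 510 + 253 = 5991
Weighted mean = 653771000 / 5991 = 109125.52
Difference (weighted minus unweighted) = 1761.8853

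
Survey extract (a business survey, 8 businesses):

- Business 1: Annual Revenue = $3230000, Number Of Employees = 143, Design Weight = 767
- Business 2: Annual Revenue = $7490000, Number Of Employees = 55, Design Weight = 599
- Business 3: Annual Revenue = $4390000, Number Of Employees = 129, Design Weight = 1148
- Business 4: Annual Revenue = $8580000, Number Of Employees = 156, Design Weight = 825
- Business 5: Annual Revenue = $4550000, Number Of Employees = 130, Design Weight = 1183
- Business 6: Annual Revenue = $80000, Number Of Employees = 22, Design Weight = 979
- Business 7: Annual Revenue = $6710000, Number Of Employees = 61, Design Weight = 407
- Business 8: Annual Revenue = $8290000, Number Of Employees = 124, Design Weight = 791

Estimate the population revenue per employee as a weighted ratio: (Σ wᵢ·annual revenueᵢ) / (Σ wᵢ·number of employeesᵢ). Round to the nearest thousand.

Σ wᵢ·y = 3230000×767 + 7490000×599 + 4390000×1148 + 8580000×825 + 4550000×1183 + 80000×979 + 6710000×407 + 8290000×791
  = 2477410000 + 4486510000 + 5039720000 + 7078500000 + 5382650000 + 78320000 + 2730970000 + 6557390000 = 33831470000
Σ wᵢ·x = 143×767 + 55×599 + 129×1148 + 156×825 + 130×1183 + 22×979 + 61×407 + 124×791
  = 109681 + 32945 + 148092 + 128700 + 153790 + 21538 + 24827 + 98084 = 717657
Ratio = 33831470000 / 717657 = 47141.559

47000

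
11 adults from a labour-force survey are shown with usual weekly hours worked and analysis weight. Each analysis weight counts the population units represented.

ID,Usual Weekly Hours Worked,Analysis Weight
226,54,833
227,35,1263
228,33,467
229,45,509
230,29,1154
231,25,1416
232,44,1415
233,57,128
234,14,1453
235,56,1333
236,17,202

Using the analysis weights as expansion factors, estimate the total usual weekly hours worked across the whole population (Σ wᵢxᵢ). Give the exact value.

Weighted total = 54×833 + 35×1263 + 33×467 + 45×509 + 29×1154 + 25×1416 + 44×1415 + 57×128 + 14×1453 + 56×1333 + 17×202
  = 44982 + 44205 + 15411 + 22905 + 33466 + 35400 + 62260 + 7296 + 20342 + 74648 + 3434 = 364349

364349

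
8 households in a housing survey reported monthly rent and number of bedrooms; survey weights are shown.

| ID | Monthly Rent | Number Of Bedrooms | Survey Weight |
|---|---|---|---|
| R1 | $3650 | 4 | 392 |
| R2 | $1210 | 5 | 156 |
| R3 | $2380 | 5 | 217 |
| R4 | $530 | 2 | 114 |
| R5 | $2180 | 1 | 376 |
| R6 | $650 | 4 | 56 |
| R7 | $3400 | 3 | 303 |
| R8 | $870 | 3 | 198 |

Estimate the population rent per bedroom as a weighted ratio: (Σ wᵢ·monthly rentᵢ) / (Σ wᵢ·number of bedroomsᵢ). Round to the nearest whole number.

738

Σ wᵢ·y = 3650×392 + 1210×156 + 2380×217 + 530×114 + 2180×376 + 650×56 + 3400×303 + 870×198
  = 4254980
Σ wᵢ·x = 4×392 + 5×156 + 5×217 + 2×114 + 1×376 + 4×56 + 3×303 + 3×198
  = 1568 + 780 + 1085 + 228 + 376 + 224 + 909 + 594 = 5764
Ratio = 4254980 / 5764 = 738.19917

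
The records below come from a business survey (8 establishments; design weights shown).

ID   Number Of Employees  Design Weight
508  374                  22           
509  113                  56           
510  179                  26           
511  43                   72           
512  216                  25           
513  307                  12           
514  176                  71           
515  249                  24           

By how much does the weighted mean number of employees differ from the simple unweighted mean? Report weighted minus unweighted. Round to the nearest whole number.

Unweighted sum = 374 + 113 + 179 + 43 + 216 + 307 + 176 + 249 = 1657
Unweighted mean = 1657 / 8 = 207.125
Weighted sum = 374×22 + 113×56 + 179×26 + 43×72 + 216×25 + 307×12 + 176×71 + 249×24
  = 49862
Sum of weights = 22 + 56 + 26 + 72 + 25 + 12 + 71 + 24 = 308
Weighted mean = 49862 / 308 = 161.88961
Difference (weighted minus unweighted) = -45.23539

-45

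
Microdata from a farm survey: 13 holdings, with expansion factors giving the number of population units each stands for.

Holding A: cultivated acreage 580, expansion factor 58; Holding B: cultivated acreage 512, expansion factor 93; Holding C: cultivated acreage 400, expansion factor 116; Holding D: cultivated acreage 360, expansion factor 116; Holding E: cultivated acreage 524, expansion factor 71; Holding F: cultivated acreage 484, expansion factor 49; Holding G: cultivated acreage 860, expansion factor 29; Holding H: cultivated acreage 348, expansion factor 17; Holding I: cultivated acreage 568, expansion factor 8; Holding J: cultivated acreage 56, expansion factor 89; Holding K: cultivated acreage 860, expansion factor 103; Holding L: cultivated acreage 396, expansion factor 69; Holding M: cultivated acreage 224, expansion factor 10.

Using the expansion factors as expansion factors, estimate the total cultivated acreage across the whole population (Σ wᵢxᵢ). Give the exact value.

Weighted total = 388864

388864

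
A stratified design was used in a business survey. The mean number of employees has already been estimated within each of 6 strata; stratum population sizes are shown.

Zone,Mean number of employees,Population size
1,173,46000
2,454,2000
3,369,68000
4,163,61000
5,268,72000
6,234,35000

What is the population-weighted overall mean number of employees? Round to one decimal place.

251.4

Σ Nₕ·x̄ₕ = 173×46000 + 454×2000 + 369×68000 + 163×61000 + 268×72000 + 234×35000
  = 71387000
Σ Nₕ = 46000 + 2000 + 68000 + 61000 + 72000 + 35000 = 284000
Overall mean = 71387000 / 284000 = 251.36268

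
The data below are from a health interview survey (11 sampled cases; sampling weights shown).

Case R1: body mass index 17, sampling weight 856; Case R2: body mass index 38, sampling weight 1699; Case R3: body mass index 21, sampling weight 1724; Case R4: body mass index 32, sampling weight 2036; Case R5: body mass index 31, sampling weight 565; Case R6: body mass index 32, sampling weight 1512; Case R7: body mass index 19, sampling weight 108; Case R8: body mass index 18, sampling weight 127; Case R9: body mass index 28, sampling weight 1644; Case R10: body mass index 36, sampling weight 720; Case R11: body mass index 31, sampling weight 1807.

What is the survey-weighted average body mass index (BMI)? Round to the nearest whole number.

Weighted sum = 17×856 + 38×1699 + 21×1724 + 32×2036 + 31×565 + 32×1512 + 19×108 + 18×127 + 28×1644 + 36×720 + 31×1807
  = 14552 + 64562 + 36204 + 65152 + 17515 + 48384 + 2052 + 2286 + 46032 + 25920 + 56017 = 378676
Sum of weights = 856 + 1699 + 1724 + 2036 + 565 + 1512 + 108 + 127 + 1644 + 720 + 1807 = 12798
Weighted mean = 378676 / 12798 = 29.588686

30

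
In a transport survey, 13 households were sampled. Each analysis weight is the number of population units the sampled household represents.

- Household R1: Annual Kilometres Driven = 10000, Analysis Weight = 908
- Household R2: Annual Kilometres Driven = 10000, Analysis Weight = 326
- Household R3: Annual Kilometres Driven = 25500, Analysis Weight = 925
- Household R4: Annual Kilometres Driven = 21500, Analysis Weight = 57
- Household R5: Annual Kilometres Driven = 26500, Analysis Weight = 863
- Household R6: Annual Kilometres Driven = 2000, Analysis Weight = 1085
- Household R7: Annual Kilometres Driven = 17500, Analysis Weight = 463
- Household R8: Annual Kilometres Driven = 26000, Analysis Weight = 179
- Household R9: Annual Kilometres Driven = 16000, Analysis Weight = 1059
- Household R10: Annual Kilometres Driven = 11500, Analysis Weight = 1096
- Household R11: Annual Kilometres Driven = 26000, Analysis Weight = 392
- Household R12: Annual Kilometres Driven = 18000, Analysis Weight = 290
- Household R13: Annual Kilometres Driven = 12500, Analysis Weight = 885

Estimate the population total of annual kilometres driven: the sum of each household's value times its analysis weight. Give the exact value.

130971500

Weighted total = 130971500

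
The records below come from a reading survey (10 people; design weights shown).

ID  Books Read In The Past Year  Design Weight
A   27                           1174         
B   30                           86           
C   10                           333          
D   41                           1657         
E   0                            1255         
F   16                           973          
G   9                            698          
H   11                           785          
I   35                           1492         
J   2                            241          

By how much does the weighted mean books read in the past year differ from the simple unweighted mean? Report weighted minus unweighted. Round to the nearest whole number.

Unweighted sum = 27 + 30 + 10 + 41 + 0 + 16 + 9 + 11 + 35 + 2 = 181
Unweighted mean = 181 / 10 = 18.1
Weighted sum = 27×1174 + 30×86 + 10×333 + 41×1657 + 0×1255 + 16×973 + 9×698 + 11×785 + 35×1492 + 2×241
  = 188732
Sum of weights = 1174 + 86 + 333 + 1657 + 1255 + 973 + 698 + 785 + 1492 + 241 = 8694
Weighted mean = 188732 / 8694 = 21.708305
Difference (weighted minus unweighted) = 3.6083046

4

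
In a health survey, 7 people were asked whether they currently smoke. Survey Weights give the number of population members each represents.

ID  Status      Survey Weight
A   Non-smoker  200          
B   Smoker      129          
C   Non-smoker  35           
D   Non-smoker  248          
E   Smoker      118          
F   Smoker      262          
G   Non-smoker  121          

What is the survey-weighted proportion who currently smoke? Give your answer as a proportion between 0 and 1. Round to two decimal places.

0.46

Sum of weights for 'Smoker' = 129 + 118 + 262 = 509
Total weight = 1113
Weighted proportion = 509 / 1113 = 0.45732255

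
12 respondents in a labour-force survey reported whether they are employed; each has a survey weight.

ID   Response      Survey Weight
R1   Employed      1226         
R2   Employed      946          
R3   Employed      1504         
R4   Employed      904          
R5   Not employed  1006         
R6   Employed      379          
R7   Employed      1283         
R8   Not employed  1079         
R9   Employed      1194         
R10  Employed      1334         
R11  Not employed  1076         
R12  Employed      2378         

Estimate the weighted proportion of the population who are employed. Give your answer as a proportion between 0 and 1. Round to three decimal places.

Sum of weights for 'Employed' = 1226 + 946 + 1504 + 904 + 379 + 1283 + 1194 + 1334 + 2378 = 11148
Total weight = 1226 + 946 + 1504 + 904 + 1006 + 379 + 1283 + 1079 + 1194 + 1334 + 1076 + 2378 = 14309
Weighted proportion = 11148 / 14309 = 0.77909008

0.779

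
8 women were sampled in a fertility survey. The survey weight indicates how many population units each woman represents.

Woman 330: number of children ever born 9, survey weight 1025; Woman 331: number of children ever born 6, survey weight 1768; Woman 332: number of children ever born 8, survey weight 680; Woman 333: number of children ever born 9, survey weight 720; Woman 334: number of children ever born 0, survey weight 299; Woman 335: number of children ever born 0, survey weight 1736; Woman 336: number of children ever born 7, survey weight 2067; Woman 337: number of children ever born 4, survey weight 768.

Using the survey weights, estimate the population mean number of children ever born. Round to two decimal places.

Weighted sum = 9×1025 + 6×1768 + 8×680 + 9×720 + 0×299 + 0×1736 + 7×2067 + 4×768
  = 9225 + 10608 + 5440 + 6480 + 0 + 0 + 14469 + 3072 = 49294
Sum of weights = 9063
Weighted mean = 49294 / 9063 = 5.4390378

5.44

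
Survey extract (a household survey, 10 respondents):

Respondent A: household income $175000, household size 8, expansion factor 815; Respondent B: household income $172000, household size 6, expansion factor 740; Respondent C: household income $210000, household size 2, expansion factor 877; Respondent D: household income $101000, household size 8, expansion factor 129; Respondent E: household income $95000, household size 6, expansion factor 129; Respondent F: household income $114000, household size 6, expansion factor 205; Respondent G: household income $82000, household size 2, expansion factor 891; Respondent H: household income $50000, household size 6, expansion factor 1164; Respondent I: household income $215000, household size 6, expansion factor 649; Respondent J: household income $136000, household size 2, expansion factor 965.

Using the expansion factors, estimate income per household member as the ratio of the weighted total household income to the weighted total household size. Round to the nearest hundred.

Σ wᵢ·y = 175000×815 + 172000×740 + 210000×877 + 101000×129 + 95000×129 + 114000×205 + 82000×891 + 50000×1164 + 215000×649 + 136000×965
  = 142625000 + 127280000 + 184170000 + 13029000 + 12255000 + 23370000 + 73062000 + 58200000 + 139535000 + 131240000 = 904766000
Σ wᵢ·x = 8×815 + 6×740 + 2×877 + 8×129 + 6×129 + 6×205 + 2×891 + 6×1164 + 6×649 + 2×965
  = 30340
Ratio = 904766000 / 30340 = 29820.897

29800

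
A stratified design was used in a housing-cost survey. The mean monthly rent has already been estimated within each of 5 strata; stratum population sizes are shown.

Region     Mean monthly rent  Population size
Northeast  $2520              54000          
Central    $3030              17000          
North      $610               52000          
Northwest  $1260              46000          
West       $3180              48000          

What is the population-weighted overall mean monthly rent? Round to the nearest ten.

1980

Σ Nₕ·x̄ₕ = 2520×54000 + 3030×17000 + 610×52000 + 1260×46000 + 3180×48000
  = 136080000 + 51510000 + 31720000 + 57960000 + 152640000 = 429910000
Σ Nₕ = 54000 + 17000 + 52000 + 46000 + 48000 = 217000
Overall mean = 429910000 / 217000 = 1981.1521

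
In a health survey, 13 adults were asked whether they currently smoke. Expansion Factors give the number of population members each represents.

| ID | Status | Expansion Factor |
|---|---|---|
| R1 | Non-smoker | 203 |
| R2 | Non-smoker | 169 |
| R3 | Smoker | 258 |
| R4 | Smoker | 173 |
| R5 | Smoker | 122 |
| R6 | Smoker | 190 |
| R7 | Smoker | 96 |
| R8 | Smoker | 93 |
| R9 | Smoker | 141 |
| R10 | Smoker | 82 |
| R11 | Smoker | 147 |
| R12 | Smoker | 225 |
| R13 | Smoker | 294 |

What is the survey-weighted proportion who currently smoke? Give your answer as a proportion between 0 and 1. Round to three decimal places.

0.830

Sum of weights for 'Smoker' = 258 + 173 + 122 + 190 + 96 + 93 + 141 + 82 + 147 + 225 + 294 = 1821
Total weight = 2193
Weighted proportion = 1821 / 2193 = 0.83036936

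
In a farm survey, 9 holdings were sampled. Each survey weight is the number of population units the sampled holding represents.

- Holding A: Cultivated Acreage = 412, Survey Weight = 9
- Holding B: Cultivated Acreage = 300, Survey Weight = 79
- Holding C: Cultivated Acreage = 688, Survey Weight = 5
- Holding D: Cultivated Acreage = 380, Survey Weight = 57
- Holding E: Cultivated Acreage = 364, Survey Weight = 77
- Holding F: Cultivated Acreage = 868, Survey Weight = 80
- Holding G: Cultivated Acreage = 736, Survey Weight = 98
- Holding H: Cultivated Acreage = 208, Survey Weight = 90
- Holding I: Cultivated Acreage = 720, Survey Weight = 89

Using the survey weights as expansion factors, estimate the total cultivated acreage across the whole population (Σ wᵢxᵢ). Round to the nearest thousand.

Weighted total = 412×9 + 300×79 + 688×5 + 380×57 + 364×77 + 868×80 + 736×98 + 208×90 + 720×89
  = 3708 + 23700 + 3440 + 21660 + 28028 + 69440 + 72128 + 18720 + 64080 = 304904

305000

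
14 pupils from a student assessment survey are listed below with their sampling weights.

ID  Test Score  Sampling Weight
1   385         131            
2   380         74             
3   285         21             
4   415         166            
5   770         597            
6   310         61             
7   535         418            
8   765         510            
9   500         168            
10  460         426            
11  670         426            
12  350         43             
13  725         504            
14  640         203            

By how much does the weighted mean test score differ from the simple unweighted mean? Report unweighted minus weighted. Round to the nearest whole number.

Unweighted sum = 7190
Unweighted mean = 7190 / 14 = 513.57143
Weighted sum = 2321560
Sum of weights = 3748
Weighted mean = 2321560 / 3748 = 619.41302
Difference (unweighted minus weighted) = -105.84159

-106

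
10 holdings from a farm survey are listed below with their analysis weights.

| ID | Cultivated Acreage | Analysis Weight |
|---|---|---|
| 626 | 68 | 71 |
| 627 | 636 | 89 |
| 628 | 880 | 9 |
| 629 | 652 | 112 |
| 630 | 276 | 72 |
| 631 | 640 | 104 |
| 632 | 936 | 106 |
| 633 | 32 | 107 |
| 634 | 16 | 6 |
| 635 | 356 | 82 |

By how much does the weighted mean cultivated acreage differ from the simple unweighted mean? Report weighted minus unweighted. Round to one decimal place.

26.7

Unweighted sum = 68 + 636 + 880 + 652 + 276 + 640 + 936 + 32 + 16 + 356 = 4492
Unweighted mean = 4492 / 10 = 449.2
Weighted sum = 68×71 + 636×89 + 880×9 + 652×112 + 276×72 + 640×104 + 936×106 + 32×107 + 16×6 + 356×82
  = 4828 + 56604 + 7920 + 73024 + 19872 + 66560 + 99216 + 3424 + 96 + 29192 = 360736
Sum of weights = 71 + 89 + 9 + 112 + 72 + 104 + 106 + 107 + 6 + 82 = 758
Weighted mean = 360736 / 758 = 475.90501
Difference (weighted minus unweighted) = 26.705013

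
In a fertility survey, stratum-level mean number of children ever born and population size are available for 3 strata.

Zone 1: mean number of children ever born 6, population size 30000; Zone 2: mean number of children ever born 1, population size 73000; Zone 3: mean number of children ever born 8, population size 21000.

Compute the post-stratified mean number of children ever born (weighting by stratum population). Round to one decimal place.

Σ Nₕ·x̄ₕ = 6×30000 + 1×73000 + 8×21000
  = 180000 + 73000 + 168000 = 421000
Σ Nₕ = 30000 + 73000 + 21000 = 124000
Overall mean = 421000 / 124000 = 3.3951613

3.4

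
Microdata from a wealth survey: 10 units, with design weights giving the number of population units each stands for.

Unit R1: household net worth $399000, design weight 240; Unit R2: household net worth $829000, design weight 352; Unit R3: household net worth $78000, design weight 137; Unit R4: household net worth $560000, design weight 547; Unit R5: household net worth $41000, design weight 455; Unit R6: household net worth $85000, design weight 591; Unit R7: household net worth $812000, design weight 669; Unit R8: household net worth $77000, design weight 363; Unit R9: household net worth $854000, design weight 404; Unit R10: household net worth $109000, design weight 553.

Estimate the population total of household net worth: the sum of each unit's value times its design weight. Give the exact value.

1749936000

Weighted total = 1749936000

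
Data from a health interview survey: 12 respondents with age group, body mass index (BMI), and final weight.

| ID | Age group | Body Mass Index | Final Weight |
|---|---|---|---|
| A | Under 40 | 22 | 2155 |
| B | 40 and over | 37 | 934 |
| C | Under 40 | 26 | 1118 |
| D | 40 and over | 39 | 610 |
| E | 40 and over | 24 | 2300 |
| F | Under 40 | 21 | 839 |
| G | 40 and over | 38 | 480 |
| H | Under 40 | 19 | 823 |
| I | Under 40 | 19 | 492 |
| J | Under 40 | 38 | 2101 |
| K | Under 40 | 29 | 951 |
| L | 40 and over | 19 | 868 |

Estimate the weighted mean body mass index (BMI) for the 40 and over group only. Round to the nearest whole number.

29

40 and over rows: B, D, E, G, L
Weighted sum = 148280
Sum of weights = 934 + 610 + 2300 + 480 + 868 = 5192
Weighted mean = 148280 / 5192 = 28.559322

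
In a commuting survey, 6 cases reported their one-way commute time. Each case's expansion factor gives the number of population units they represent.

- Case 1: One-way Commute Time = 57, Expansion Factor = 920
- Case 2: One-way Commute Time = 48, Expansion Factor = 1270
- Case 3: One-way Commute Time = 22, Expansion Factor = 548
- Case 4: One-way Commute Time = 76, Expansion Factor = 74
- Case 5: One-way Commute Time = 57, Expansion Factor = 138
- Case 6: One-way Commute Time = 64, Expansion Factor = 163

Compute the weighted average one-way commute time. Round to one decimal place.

Weighted sum = 57×920 + 48×1270 + 22×548 + 76×74 + 57×138 + 64×163
  = 52440 + 60960 + 12056 + 5624 + 7866 + 10432 = 149378
Sum of weights = 920 + 1270 + 548 + 74 + 138 + 163 = 3113
Weighted mean = 149378 / 3113 = 47.985223

48.0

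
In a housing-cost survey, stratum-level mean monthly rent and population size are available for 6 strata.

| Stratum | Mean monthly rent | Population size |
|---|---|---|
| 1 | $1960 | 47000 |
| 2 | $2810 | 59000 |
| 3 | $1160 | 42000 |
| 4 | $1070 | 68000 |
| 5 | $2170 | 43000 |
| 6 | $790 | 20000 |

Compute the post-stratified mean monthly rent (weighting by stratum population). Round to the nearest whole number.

1751

Σ Nₕ·x̄ₕ = 1960×47000 + 2810×59000 + 1160×42000 + 1070×68000 + 2170×43000 + 790×20000
  = 488500000
Σ Nₕ = 279000
Overall mean = 488500000 / 279000 = 1750.8961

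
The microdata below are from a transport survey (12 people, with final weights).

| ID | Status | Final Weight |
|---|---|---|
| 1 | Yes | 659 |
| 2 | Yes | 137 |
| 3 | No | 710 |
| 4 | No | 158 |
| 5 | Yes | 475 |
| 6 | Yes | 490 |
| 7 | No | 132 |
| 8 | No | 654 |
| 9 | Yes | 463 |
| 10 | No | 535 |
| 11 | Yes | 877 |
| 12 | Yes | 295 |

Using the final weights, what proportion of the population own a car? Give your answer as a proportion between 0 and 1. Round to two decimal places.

0.61

Sum of weights for 'Yes' = 659 + 137 + 475 + 490 + 463 + 877 + 295 = 3396
Total weight = 5585
Weighted proportion = 3396 / 5585 = 0.6080573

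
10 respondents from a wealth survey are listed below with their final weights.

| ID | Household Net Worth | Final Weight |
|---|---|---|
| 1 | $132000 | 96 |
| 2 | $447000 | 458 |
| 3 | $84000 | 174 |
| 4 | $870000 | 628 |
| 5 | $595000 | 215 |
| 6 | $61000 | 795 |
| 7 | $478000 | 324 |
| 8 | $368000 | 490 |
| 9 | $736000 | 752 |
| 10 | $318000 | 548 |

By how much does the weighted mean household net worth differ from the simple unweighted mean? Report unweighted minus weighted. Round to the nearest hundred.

-41500

Unweighted sum = 132000 + 447000 + 84000 + 870000 + 595000 + 61000 + 478000 + 368000 + 736000 + 318000 = 4089000
Unweighted mean = 4089000 / 10 = 408900
Weighted sum = 132000×96 + 447000×458 + 84000×174 + 870000×628 + 595000×215 + 61000×795 + 478000×324 + 368000×490 + 736000×752 + 318000×548
  = 2017722000
Sum of weights = 96 + 458 + 174 + 628 + 215 + 795 + 324 + 490 + 752 + 548 = 4480
Weighted mean = 2017722000 / 4480 = 450384.38
Difference (unweighted minus weighted) = -41484.375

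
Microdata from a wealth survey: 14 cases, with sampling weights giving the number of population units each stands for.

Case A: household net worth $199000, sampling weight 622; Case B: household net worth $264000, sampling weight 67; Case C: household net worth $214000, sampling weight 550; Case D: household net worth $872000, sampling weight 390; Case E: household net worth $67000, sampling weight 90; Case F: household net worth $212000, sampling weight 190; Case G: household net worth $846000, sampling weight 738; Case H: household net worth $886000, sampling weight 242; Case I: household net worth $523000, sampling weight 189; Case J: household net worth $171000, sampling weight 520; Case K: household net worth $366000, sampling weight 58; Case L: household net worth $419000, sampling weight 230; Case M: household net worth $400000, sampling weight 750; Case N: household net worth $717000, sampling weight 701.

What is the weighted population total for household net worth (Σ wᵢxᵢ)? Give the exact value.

Weighted total = 2592298000

2592298000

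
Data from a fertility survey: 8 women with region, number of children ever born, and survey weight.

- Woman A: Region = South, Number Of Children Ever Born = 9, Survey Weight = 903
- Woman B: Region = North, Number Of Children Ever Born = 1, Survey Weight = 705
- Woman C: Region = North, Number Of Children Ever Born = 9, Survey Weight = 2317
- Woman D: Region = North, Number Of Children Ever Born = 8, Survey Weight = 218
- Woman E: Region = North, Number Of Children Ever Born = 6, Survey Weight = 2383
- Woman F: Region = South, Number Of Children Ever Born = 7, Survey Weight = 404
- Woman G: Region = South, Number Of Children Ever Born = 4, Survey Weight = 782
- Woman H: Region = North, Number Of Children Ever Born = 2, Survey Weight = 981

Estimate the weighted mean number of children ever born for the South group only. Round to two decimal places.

South rows: A, F, G
Weighted sum = 14083
Sum of weights = 903 + 404 + 782 = 2089
Weighted mean = 14083 / 2089 = 6.7415031

6.74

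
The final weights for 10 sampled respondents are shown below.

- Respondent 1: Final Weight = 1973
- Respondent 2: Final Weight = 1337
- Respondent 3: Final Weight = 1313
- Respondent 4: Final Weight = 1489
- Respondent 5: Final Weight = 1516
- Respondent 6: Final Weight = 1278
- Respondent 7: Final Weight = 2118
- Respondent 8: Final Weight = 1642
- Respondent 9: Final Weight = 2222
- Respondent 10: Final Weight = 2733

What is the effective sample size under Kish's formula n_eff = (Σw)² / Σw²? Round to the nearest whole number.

Σ wᵢ = 17621
Σ wᵢ² = 3892729 + 1787569 + 1723969 + 2217121 + 2298256 + 1633284 + 4485924 + 2696164 + 4937284 + 7469289 = 33141589
n_eff = 17621² / 33141589 = 310499641 / 33141589 = 9.3688821

9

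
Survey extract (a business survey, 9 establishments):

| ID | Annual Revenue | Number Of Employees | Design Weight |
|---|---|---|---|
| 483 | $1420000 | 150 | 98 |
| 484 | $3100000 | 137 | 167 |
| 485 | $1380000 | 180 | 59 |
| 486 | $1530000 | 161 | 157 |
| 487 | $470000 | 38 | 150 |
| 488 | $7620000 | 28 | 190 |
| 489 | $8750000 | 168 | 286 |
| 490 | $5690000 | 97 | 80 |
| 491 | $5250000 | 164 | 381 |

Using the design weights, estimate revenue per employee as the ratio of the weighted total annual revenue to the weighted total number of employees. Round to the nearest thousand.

37000

Σ wᵢ·y = 1420000×98 + 3100000×167 + 1380000×59 + 1530000×157 + 470000×150 + 7620000×190 + 8750000×286 + 5690000×80 + 5250000×381
  = 7454740000
Σ wᵢ·x = 150×98 + 137×167 + 180×59 + 161×157 + 38×150 + 28×190 + 168×286 + 97×80 + 164×381
  = 14700 + 22879 + 10620 + 25277 + 5700 + 5320 + 48048 + 7760 + 62484 = 202788
Ratio = 7454740000 / 202788 = 36761.248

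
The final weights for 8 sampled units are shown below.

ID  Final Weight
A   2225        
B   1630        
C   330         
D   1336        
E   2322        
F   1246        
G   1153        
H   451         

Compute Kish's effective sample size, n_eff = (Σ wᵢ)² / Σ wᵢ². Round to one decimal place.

Σ wᵢ = 2225 + 1630 + 330 + 1336 + 2322 + 1246 + 1153 + 451 = 10693
Σ wᵢ² = 4950625 + 2656900 + 108900 + 1784896 + 5391684 + 1552516 + 1329409 + 203401 = 17978331
n_eff = 10693² / 17978331 = 114340249 / 17978331 = 6.3598923

6.4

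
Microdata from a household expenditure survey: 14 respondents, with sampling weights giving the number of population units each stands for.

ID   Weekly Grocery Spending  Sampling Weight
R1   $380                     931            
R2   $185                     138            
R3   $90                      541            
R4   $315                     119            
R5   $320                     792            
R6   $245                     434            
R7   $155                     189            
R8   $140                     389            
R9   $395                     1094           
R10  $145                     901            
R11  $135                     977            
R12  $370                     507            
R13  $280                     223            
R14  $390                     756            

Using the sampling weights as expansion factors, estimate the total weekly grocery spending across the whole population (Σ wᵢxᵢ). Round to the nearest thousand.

2149000

Weighted total = 2148550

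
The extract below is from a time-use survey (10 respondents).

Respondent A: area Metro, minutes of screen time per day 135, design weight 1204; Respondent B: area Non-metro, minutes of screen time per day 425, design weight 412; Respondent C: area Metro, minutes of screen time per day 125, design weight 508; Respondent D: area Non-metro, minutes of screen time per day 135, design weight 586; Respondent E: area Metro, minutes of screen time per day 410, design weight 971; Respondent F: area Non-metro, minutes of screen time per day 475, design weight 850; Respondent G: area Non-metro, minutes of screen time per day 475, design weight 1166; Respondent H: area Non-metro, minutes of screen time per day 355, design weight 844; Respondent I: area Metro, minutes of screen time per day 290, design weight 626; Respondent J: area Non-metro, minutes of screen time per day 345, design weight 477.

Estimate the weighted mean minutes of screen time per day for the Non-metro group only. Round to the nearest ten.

390

Non-metro rows: B, D, F, G, H, J
Weighted sum = 425×412 + 135×586 + 475×850 + 475×1166 + 355×844 + 345×477
  = 175100 + 79110 + 403750 + 553850 + 299620 + 164565 = 1675995
Sum of weights = 412 + 586 + 850 + 1166 + 844 + 477 = 4335
Weighted mean = 1675995 / 4335 = 386.61938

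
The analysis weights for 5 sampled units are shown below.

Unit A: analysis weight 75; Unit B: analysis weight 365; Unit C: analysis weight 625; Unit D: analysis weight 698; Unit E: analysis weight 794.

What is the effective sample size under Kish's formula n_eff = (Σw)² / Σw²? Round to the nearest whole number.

4

Σ wᵢ = 75 + 365 + 625 + 698 + 794 = 2557
Σ wᵢ² = 5625 + 133225 + 390625 + 487204 + 630436 = 1647115
n_eff = 2557² / 1647115 = 6538249 / 1647115 = 3.9695158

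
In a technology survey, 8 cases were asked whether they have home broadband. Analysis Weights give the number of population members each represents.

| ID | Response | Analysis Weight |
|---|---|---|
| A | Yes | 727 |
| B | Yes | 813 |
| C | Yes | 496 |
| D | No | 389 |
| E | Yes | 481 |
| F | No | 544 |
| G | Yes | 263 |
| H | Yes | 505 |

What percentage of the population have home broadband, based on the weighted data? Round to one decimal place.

Sum of weights for 'Yes' = 727 + 813 + 496 + 481 + 263 + 505 = 3285
Total weight = 727 + 813 + 496 + 389 + 481 + 544 + 263 + 505 = 4218
Weighted proportion = 3285 / 4218 = 0.77880512 → 77.880512%

77.9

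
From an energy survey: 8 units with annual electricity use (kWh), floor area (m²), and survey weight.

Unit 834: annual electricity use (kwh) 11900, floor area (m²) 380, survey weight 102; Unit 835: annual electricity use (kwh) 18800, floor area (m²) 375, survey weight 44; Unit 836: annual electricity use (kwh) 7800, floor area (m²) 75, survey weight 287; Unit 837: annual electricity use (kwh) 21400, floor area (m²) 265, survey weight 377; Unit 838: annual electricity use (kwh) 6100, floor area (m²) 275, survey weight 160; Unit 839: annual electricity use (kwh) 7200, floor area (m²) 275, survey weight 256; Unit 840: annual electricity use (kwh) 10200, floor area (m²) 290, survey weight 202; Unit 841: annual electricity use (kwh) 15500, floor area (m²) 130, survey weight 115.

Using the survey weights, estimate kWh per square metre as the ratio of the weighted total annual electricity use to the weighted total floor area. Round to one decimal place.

52.1

Σ wᵢ·y = 19009500
Σ wᵢ·x = 380×102 + 375×44 + 75×287 + 265×377 + 275×160 + 275×256 + 290×202 + 130×115
  = 38760 + 16500 + 21525 + 99905 + 44000 + 70400 + 58580 + 14950 = 364620
Ratio = 19009500 / 364620 = 52.1351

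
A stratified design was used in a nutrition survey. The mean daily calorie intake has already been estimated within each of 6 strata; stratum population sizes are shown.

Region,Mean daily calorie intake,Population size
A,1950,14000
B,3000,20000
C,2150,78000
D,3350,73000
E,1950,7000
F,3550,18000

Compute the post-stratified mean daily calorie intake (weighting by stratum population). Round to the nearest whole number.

Σ Nₕ·x̄ₕ = 1950×14000 + 3000×20000 + 2150×78000 + 3350×73000 + 1950×7000 + 3550×18000
  = 27300000 + 60000000 + 167700000 + 244550000 + 13650000 + 63900000 = 577100000
Σ Nₕ = 14000 + 20000 + 78000 + 73000 + 7000 + 18000 = 210000
Overall mean = 577100000 / 210000 = 2748.0952

2748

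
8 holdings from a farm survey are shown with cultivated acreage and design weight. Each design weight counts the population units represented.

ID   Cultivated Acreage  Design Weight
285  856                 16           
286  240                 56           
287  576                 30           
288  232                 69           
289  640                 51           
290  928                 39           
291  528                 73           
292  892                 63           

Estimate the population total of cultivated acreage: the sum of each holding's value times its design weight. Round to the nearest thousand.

224000

Weighted total = 856×16 + 240×56 + 576×30 + 232×69 + 640×51 + 928×39 + 528×73 + 892×63
  = 13696 + 13440 + 17280 + 16008 + 32640 + 36192 + 38544 + 56196 = 223996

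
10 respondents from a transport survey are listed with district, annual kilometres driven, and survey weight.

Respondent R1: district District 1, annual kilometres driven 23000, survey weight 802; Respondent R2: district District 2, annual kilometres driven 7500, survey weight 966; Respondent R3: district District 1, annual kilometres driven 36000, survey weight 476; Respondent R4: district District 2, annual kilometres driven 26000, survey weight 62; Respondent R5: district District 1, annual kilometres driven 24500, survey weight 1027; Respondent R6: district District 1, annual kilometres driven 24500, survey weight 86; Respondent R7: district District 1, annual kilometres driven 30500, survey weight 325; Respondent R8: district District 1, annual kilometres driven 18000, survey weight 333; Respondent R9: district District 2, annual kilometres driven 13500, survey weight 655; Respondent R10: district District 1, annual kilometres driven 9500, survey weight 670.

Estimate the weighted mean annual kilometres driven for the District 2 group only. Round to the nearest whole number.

10517

District 2 rows: R2, R4, R9
Weighted sum = 7500×966 + 26000×62 + 13500×655
  = 7245000 + 1612000 + 8842500 = 17699500
Sum of weights = 1683
Weighted mean = 17699500 / 1683 = 10516.637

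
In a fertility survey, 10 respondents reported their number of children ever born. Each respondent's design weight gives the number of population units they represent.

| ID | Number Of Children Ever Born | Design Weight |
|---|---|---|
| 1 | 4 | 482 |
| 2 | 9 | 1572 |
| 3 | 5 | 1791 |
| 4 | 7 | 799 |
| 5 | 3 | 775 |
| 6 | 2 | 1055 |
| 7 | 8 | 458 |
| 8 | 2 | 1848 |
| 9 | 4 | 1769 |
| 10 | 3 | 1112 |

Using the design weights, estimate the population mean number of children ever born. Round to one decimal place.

Weighted sum = 4×482 + 9×1572 + 5×1791 + 7×799 + 3×775 + 2×1055 + 8×458 + 2×1848 + 4×1769 + 3×1112
  = 1928 + 14148 + 8955 + 5593 + 2325 + 2110 + 3664 + 3696 + 7076 + 3336 = 52831
Sum of weights = 482 + 1572 + 1791 + 799 + 775 + 1055 + 458 + 1848 + 1769 + 1112 = 11661
Weighted mean = 52831 / 11661 = 4.530572

4.5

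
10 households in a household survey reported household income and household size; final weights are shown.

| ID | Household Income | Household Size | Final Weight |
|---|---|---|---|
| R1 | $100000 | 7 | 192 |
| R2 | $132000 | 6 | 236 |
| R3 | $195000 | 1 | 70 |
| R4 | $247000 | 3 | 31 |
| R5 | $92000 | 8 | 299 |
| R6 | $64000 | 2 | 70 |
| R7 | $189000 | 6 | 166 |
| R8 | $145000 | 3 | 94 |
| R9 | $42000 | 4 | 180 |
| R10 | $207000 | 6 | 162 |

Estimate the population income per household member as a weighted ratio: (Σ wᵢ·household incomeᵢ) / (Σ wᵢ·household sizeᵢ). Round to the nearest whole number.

Σ wᵢ·y = 100000×192 + 132000×236 + 195000×70 + 247000×31 + 92000×299 + 64000×70 + 189000×166 + 145000×94 + 42000×180 + 207000×162
  = 19200000 + 31152000 + 13650000 + 7657000 + 27508000 + 4480000 + 31374000 + 13630000 + 7560000 + 33534000 = 189745000
Σ wᵢ·x = 7×192 + 6×236 + 1×70 + 3×31 + 8×299 + 2×70 + 6×166 + 3×94 + 4×180 + 6×162
  = 8425
Ratio = 189745000 / 8425 = 22521.662

22522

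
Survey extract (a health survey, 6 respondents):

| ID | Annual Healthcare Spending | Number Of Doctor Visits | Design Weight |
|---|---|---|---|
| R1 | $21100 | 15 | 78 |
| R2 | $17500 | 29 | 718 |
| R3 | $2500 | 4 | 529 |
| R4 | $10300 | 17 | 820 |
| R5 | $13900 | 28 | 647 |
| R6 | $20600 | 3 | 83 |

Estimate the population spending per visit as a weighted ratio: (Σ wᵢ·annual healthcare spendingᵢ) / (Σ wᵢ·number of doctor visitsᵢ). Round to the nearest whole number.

615

Σ wᵢ·y = 21100×78 + 17500×718 + 2500×529 + 10300×820 + 13900×647 + 20600×83
  = 34682400
Σ wᵢ·x = 56413
Ratio = 34682400 / 56413 = 614.79446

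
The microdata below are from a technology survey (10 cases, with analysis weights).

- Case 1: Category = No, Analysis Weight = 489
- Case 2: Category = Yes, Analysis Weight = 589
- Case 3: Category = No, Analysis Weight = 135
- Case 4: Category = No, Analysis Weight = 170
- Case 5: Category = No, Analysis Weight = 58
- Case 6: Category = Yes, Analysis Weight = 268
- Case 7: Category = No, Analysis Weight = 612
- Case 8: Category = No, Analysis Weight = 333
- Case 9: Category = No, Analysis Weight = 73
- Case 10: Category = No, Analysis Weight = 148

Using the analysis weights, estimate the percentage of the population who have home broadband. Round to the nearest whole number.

Sum of weights for 'Yes' = 589 + 268 = 857
Total weight = 489 + 589 + 135 + 170 + 58 + 268 + 612 + 333 + 73 + 148 = 2875
Weighted proportion = 857 / 2875 = 0.29808696 → 29.808696%

30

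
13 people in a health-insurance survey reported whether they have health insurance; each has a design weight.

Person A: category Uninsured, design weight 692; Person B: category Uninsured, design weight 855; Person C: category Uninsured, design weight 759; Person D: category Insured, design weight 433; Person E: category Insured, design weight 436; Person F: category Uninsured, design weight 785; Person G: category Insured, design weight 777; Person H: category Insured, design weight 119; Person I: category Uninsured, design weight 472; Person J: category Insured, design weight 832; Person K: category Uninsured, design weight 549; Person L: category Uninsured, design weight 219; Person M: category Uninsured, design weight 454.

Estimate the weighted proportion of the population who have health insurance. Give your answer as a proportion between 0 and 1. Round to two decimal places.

Sum of weights for 'Insured' = 433 + 436 + 777 + 119 + 832 = 2597
Total weight = 7382
Weighted proportion = 2597 / 7382 = 0.35180168

0.35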